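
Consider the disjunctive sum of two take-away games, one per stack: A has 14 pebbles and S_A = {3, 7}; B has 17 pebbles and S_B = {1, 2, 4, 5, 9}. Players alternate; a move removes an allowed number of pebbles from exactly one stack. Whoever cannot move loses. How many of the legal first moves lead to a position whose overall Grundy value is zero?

0

Stack A, S = {3, 7}:
G(0) = 0
G(1) = mex{} = 0
G(2) = mex{} = 0
G(3) = mex{0} = 1
G(4) = mex{0} = 1
G(5) = mex{0} = 1
G(6) = mex{1} = 0
G(7) = mex{1,0} = 2
G(8) = mex{1,0} = 2
G(9) = mex{0,0} = 1
G(10) = mex{2,1} = 0
G(11) = mex{2,1} = 0
G(12) = mex{1,1} = 0
G(13) = mex{0,0} = 1
G(14) = mex{0,2} = 1
G_A(14) = 1.
Stack B, S = {1, 2, 4, 5, 9}:
G(0) = 0
G(1) = mex{0} = 1
G(2) = mex{1,0} = 2
G(3) = mex{2,1} = 0
G(4) = mex{0,2,0} = 1
G(5) = mex{1,0,1,0} = 2
G(6) = mex{2,1,2,1} = 0
G(7) = mex{0,2,0,2} = 1
G(8) = mex{1,0,1,0} = 2
G(9) = mex{2,1,2,1,0} = 3
G(10) = mex{3,2,0,2,1} = 4
G(11) = mex{4,3,1,0,2} = 5
G(12) = mex{5,4,2,1,0} = 3
G(13) = mex{3,5,3,2,1} = 0
G(14) = mex{0,3,4,3,2} = 1
G(15) = mex{1,0,5,4,0} = 2
G(16) = mex{2,1,3,5,1} = 0
G(17) = mex{0,2,0,3,2} = 1
G_B(17) = 1.
Combined Grundy value = 1 ⊕ 1 = 0.
A winning move leaves total XOR = 0, i.e. changes one component's Grundy value g to g ⊕ X where X is the current total.
Stack A: target g' = 1⊕0 = 1, but every legal move changes the Grundy value (mex property), so 0 moves.
Stack B: target g' = 1⊕0 = 1, but every legal move changes the Grundy value (mex property), so 0 moves.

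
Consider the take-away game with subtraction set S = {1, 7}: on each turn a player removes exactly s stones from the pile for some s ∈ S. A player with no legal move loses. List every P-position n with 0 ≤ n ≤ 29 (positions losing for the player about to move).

n :  0  1  2  3  4  5  6  7  8  9 10 11 12 13 14 15 16 17 18 19 20 21 22 23 24 25 26 27 28 29
G :  0  1  0  1  0  1  0  1  0  1  0  1  0  1  0  1  0  1  0  1  0  1  0  1  0  1  0  1  0  1
P-positions are exactly the n with G(n) = 0.

0, 2, 4, 6, 8, 10, 12, 14, 16, 18, 20, 22, 24, 26, 28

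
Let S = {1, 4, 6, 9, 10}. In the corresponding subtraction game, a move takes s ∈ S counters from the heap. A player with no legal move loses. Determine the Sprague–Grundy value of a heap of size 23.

G(0) = 0
G(1) = mex{0} = 1
G(2) = mex{1} = 0
G(3) = mex{0} = 1
G(4) = mex{1,0} = 2
G(5) = mex{2,1} = 0
G(6) = mex{0,0,0} = 1
G(7) = mex{1,1,1} = 0
G(8) = mex{0,2,0} = 1
G(9) = mex{1,0,1,0} = 2
G(10) = mex{2,1,2,1,0} = 3
G(11) = mex{3,0,0,0,1} = 2
G(12) = mex{2,1,1,1,0} = 3
G(13) = mex{3,2,0,2,1} = 4
G(14) = mex{4,3,1,0,2} = 5
G(15) = mex{5,2,2,1,0} = 3
G(16) = mex{3,3,3,0,1} = 2
G(17) = mex{2,4,2,1,0} = 3
G(18) = mex{3,5,3,2,1} = 0
G(19) = mex{0,3,4,3,2} = 1
G(20) = mex{1,2,5,2,3} = 0
G(21) = mex{0,3,3,3,2} = 1
G(22) = mex{1,0,2,4,3} = 5
G(23) = mex{5,1,3,5,4} = 0

0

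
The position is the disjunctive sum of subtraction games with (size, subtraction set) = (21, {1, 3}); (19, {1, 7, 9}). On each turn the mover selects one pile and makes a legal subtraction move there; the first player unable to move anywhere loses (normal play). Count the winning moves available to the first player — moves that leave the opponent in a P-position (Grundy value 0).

0

Pile A, S = {1, 3}:
G(0) = 0
G(1) = mex{0} = 1
G(2) = mex{1} = 0
G(3) = mex{0,0} = 1
G(4) = mex{1,1} = 0
G(5) = mex{0,0} = 1
G(6) = mex{1,1} = 0
G(7) = mex{0,0} = 1
G(8) = mex{1,1} = 0
G(9) = mex{0,0} = 1
G(10) = mex{1,1} = 0
G(11) = mex{0,0} = 1
G(12) = mex{1,1} = 0
G(13) = mex{0,0} = 1
G(14) = mex{1,1} = 0
G(15) = mex{0,0} = 1
G(16) = mex{1,1} = 0
G(17) = mex{0,0} = 1
G(18) = mex{1,1} = 0
G(19) = mex{0,0} = 1
G(20) = mex{1,1} = 0
G(21) = mex{0,0} = 1
G_A(21) = 1.
Pile B, S = {1, 7, 9}:
G(0) = 0
G(1) = mex{0} = 1
G(2) = mex{1} = 0
G(3) = mex{0} = 1
G(4) = mex{1} = 0
G(5) = mex{0} = 1
G(6) = mex{1} = 0
G(7) = mex{0,0} = 1
G(8) = mex{1,1} = 0
G(9) = mex{0,0,0} = 1
G(10) = mex{1,1,1} = 0
G(11) = mex{0,0,0} = 1
G(12) = mex{1,1,1} = 0
G(13) = mex{0,0,0} = 1
G(14) = mex{1,1,1} = 0
G(15) = mex{0,0,0} = 1
G(16) = mex{1,1,1} = 0
G(17) = mex{0,0,0} = 1
G(18) = mex{1,1,1} = 0
G(19) = mex{0,0,0} = 1
G_B(19) = 1.
Combined Grundy value = 1 ⊕ 1 = 0.
A winning move leaves total XOR = 0, i.e. changes one component's Grundy value g to g ⊕ X where X is the current total.
Pile A: target g' = 1⊕0 = 1, but every legal move changes the Grundy value (mex property), so 0 moves.
Pile B: target g' = 1⊕0 = 1, but every legal move changes the Grundy value (mex property), so 0 moves.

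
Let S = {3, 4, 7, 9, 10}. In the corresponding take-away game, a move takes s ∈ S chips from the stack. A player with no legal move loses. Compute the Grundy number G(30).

1

G(0) = 0
G(1) = mex{} = 0
G(2) = mex{} = 0
G(3) = mex{0} = 1
G(4) = mex{0,0} = 1
G(5) = mex{0,0} = 1
G(6) = mex{1,0} = 2
G(7) = mex{1,1,0} = 2
G(8) = mex{1,1,0} = 2
G(9) = mex{2,1,0,0} = 3
G(10) = mex{2,2,1,0,0} = 3
G(11) = mex{2,2,1,0,0} = 3
G(12) = mex{3,2,1,1,0} = 4
G(13) = mex{3,3,2,1,1} = 0
G(14) = mex{3,3,2,1,1} = 0
G(15) = mex{4,3,2,2,1} = 0
G(16) = mex{0,4,3,2,2} = 1
G(17) = mex{0,0,3,2,2} = 1
G(18) = mex{0,0,3,3,2} = 1
G(19) = mex{1,0,4,3,3} = 2
G(20) = mex{1,1,0,3,3} = 2
G(21) = mex{1,1,0,4,3} = 2
G(22) = mex{2,1,0,0,4} = 3
G(23) = mex{2,2,1,0,0} = 3
G(24) = mex{2,2,1,0,0} = 3
G(25) = mex{3,2,1,1,0} = 4
G(26) = mex{3,3,2,1,1} = 0
G(27) = mex{3,3,2,1,1} = 0
G(28) = mex{4,3,2,2,1} = 0
G(29) = mex{0,4,3,2,2} = 1
G(30) = mex{0,0,3,2,2} = 1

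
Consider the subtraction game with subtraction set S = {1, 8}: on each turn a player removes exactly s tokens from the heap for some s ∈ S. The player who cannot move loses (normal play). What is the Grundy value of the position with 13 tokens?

0

n :  0  1  2  3  4  5  6  7  8  9 10 11 12 13
G :  0  1  0  1  0  1  0  1  2  0  1  0  1  0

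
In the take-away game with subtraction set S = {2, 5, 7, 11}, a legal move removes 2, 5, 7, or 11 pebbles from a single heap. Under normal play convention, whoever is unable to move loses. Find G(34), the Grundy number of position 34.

1

n :  0  1  2  3  4  5  6  7  8  9 10 11 12 13 14 15 16 17 18 19 20 21 22 23 24 25 26 27 28 29 30 31 32 33 34
G :  0  0  1  1  0  2  1  3  2  2  0  3  1  0  0  1  1  2  2  3  3  2  0  0  1  1  0  2  1  3  2  2  0  3  1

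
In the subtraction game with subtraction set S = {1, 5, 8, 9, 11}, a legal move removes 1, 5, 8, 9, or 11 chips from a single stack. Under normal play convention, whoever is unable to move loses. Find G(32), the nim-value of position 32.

n :  0  1  2  3  4  5  6  7  8  9 10 11 12 13 14 15 16 17 18 19 20 21 22 23 24 25 26 27 28 29 30 31 32
G :  0  1  0  1  0  1  0  1  2  3  2  3  2  3  2  3  0  1  0  1  0  1  0  1  2  3  2  3  2  3  2  3  0

0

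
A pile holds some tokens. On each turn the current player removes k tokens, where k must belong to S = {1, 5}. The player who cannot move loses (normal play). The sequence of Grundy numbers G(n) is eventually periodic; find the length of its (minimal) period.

G(0) = 0
G(1) = mex{0} = 1
G(2) = mex{1} = 0
G(3) = mex{0} = 1
G(4) = mex{1} = 0
G(5) = mex{0,0} = 1
G(6) = mex{1,1} = 0
G(7) = mex{0,0} = 1
G(8) = mex{1,1} = 0
G(9) = mex{0,0} = 1
G(10) = mex{1,1} = 0
G(11) = mex{0,0} = 1
G(12) = mex{1,1} = 0
G(13) = mex{0,0} = 1
G(14) = mex{1,1} = 0
G(n+2) = G(n) holds for n = 0,…,4 (a full window of length max(S) = 5), so the sequence is purely periodic with period 2.

2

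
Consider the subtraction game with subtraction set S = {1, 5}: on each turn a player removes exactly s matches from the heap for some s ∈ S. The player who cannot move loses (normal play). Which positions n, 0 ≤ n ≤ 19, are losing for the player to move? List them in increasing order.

G(0) = 0
G(1) = mex{0} = 1
G(2) = mex{1} = 0
G(3) = mex{0} = 1
G(4) = mex{1} = 0
G(5) = mex{0,0} = 1
G(6) = mex{1,1} = 0
G(7) = mex{0,0} = 1
G(8) = mex{1,1} = 0
G(9) = mex{0,0} = 1
G(10) = mex{1,1} = 0
G(11) = mex{0,0} = 1
G(12) = mex{1,1} = 0
G(13) = mex{0,0} = 1
G(14) = mex{1,1} = 0
G(15) = mex{0,0} = 1
G(16) = mex{1,1} = 0
G(17) = mex{0,0} = 1
G(18) = mex{1,1} = 0
G(19) = mex{0,0} = 1
P-positions are exactly the n with G(n) = 0.

0, 2, 4, 6, 8, 10, 12, 14, 16, 18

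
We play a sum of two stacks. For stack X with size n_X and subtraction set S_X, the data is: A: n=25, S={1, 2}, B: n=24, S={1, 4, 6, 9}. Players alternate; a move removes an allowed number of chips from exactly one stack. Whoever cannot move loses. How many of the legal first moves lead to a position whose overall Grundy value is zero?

Stack A, S = {1, 2}:
G(0) = 0
G(1) = mex{0} = 1
G(2) = mex{1,0} = 2
G(3) = mex{2,1} = 0
G(4) = mex{0,2} = 1
G(5) = mex{1,0} = 2
G(6) = mex{2,1} = 0
G(7) = mex{0,2} = 1
G(8) = mex{1,0} = 2
G(9) = mex{2,1} = 0
G(10) = mex{0,2} = 1
G(11) = mex{1,0} = 2
G(12) = mex{2,1} = 0
G(13) = mex{0,2} = 1
G(14) = mex{1,0} = 2
G(15) = mex{2,1} = 0
G(16) = mex{0,2} = 1
G(17) = mex{1,0} = 2
G(18) = mex{2,1} = 0
G(19) = mex{0,2} = 1
G(20) = mex{1,0} = 2
G(21) = mex{2,1} = 0
G(22) = mex{0,2} = 1
G(23) = mex{1,0} = 2
G(24) = mex{2,1} = 0
G(25) = mex{0,2} = 1
G_A(25) = 1.
Stack B, S = {1, 4, 6, 9}:
n :  0  1  2  3  4  5  6  7  8  9 10 11 12 13 14 15 16 17 18 19 20 21 22 23 24
G :  0  1  0  1  2  0  1  0  1  2  0  1  0  1  2  0  1  0  1  2  0  1  0  1  2
G_B(24) = 2.
Combined Grundy value = 1 ⊕ 2 = 3.
A winning move leaves total XOR = 0, i.e. changes one component's Grundy value g to g ⊕ X where X is the current total.
Stack A: need g' = 1⊕3 = 2. Options: 25−1→G=0, 25−2→G=2. Hits: 1.
Stack B: need g' = 2⊕3 = 1. Options: 24−1→G=1, 24−4→G=0, 24−6→G=1, 24−9→G=0. Hits: 2.

3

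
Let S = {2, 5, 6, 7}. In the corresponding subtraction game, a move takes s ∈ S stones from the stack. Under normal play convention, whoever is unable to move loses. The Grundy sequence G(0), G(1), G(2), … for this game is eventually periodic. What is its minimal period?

G(0) = 0
G(1) = mex{} = 0
G(2) = mex{0} = 1
G(3) = mex{0} = 1
G(4) = mex{1} = 0
G(5) = mex{1,0} = 2
G(6) = mex{0,0,0} = 1
G(7) = mex{2,1,0,0} = 3
G(8) = mex{1,1,1,0} = 2
G(9) = mex{3,0,1,1} = 2
G(10) = mex{2,2,0,1} = 3
G(11) = mex{2,1,2,0} = 3
G(12) = mex{3,3,1,2} = 0
G(13) = mex{3,2,3,1} = 0
G(14) = mex{0,2,2,3} = 1
G(15) = mex{0,3,2,2} = 1
G(16) = mex{1,3,3,2} = 0
G(17) = mex{1,0,3,3} = 2
G(18) = mex{0,0,0,3} = 1
G(19) = mex{2,1,0,0} = 3
G(20) = mex{1,1,1,0} = 2
G(21) = mex{3,0,1,1} = 2
G(22) = mex{2,2,0,1} = 3
G(23) = mex{2,1,2,0} = 3
G(24) = mex{3,3,1,2} = 0
G(25) = mex{3,2,3,1} = 0
G(n+12) = G(n) holds for n = 0,…,6 (a full window of length max(S) = 7), so the sequence is purely periodic with period 12.

12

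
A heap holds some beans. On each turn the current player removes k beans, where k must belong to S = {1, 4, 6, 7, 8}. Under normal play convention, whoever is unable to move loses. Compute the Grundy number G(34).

1

G(0) = 0
G(1) = mex{0} = 1
G(2) = mex{1} = 0
G(3) = mex{0} = 1
G(4) = mex{1,0} = 2
G(5) = mex{2,1} = 0
G(6) = mex{0,0,0} = 1
G(7) = mex{1,1,1,0} = 2
G(8) = mex{2,2,0,1,0} = 3
G(9) = mex{3,0,1,0,1} = 2
G(10) = mex{2,1,2,1,0} = 3
G(11) = mex{3,2,0,2,1} = 4
G(12) = mex{4,3,1,0,2} = 5
G(13) = mex{5,2,2,1,0} = 3
G(14) = mex{3,3,3,2,1} = 0
G(15) = mex{0,4,2,3,2} = 1
G(16) = mex{1,5,3,2,3} = 0
G(17) = mex{0,3,4,3,2} = 1
G(18) = mex{1,0,5,4,3} = 2
G(19) = mex{2,1,3,5,4} = 0
G(20) = mex{0,0,0,3,5} = 1
G(21) = mex{1,1,1,0,3} = 2
G(22) = mex{2,2,0,1,0} = 3
G(23) = mex{3,0,1,0,1} = 2
G(24) = mex{2,1,2,1,0} = 3
G(25) = mex{3,2,0,2,1} = 4
G(26) = mex{4,3,1,0,2} = 5
G(27) = mex{5,2,2,1,0} = 3
G(28) = mex{3,3,3,2,1} = 0
G(29) = mex{0,4,2,3,2} = 1
G(30) = mex{1,5,3,2,3} = 0
G(31) = mex{0,3,4,3,2} = 1
G(32) = mex{1,0,5,4,3} = 2
G(33) = mex{2,1,3,5,4} = 0
G(34) = mex{0,0,0,3,5} = 1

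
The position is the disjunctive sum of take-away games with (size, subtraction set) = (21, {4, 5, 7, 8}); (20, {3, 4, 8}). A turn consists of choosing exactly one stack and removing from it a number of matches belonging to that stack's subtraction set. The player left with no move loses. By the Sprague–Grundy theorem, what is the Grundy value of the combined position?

0

Stack A, S = {4, 5, 7, 8}:
n :  0  1  2  3  4  5  6  7  8  9 10 11 12 13 14 15 16 17 18 19 20 21
G :  0  0  0  0  1  1  1  1  2  2  2  2  0  0  0  0  1  1  1  1  2  2
G_A(21) = 2.
Stack B, S = {3, 4, 8}:
n :  0  1  2  3  4  5  6  7  8  9 10 11 12 13 14 15 16 17 18 19 20
G :  0  0  0  1  1  1  2  0  2  3  1  3  0  0  0  1  1  1  2  0  2
G_B(20) = 2.
Combined Grundy value = 2 ⊕ 2 = 0.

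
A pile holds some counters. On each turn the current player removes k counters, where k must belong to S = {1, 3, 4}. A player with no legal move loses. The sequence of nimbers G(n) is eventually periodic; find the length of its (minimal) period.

7

n :  0  1  2  3  4  5  6  7  8  9 10 11 12 13 14 15
G :  0  1  0  1  2  3  2  0  1  0  1  2  3  2  0  1
G(n+7) = G(n) holds for n = 0,…,3 (a full window of length max(S) = 4), so the sequence is purely periodic with period 7.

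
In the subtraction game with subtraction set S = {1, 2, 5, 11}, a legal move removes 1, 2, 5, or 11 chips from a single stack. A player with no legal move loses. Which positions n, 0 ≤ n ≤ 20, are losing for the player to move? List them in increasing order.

G(0) = 0
G(1) = mex{0} = 1
G(2) = mex{1,0} = 2
G(3) = mex{2,1} = 0
G(4) = mex{0,2} = 1
G(5) = mex{1,0,0} = 2
G(6) = mex{2,1,1} = 0
G(7) = mex{0,2,2} = 1
G(8) = mex{1,0,0} = 2
G(9) = mex{2,1,1} = 0
G(10) = mex{0,2,2} = 1
G(11) = mex{1,0,0,0} = 2
G(12) = mex{2,1,1,1} = 0
G(13) = mex{0,2,2,2} = 1
G(14) = mex{1,0,0,0} = 2
G(15) = mex{2,1,1,1} = 0
G(16) = mex{0,2,2,2} = 1
G(17) = mex{1,0,0,0} = 2
G(18) = mex{2,1,1,1} = 0
G(19) = mex{0,2,2,2} = 1
G(20) = mex{1,0,0,0} = 2
P-positions are exactly the n with G(n) = 0.

0, 3, 6, 9, 12, 15, 18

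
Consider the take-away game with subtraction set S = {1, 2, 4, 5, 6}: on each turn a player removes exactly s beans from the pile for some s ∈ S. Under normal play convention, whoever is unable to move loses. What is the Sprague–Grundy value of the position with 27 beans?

4

G(0) = 0
G(1) = mex{0} = 1
G(2) = mex{1,0} = 2
G(3) = mex{2,1} = 0
G(4) = mex{0,2,0} = 1
G(5) = mex{1,0,1,0} = 2
G(6) = mex{2,1,2,1,0} = 3
G(7) = mex{3,2,0,2,1} = 4
G(8) = mex{4,3,1,0,2} = 5
G(9) = mex{5,4,2,1,0} = 3
G(10) = mex{3,5,3,2,1} = 0
G(11) = mex{0,3,4,3,2} = 1
G(12) = mex{1,0,5,4,3} = 2
G(13) = mex{2,1,3,5,4} = 0
G(14) = mex{0,2,0,3,5} = 1
G(15) = mex{1,0,1,0,3} = 2
G(16) = mex{2,1,2,1,0} = 3
G(17) = mex{3,2,0,2,1} = 4
G(18) = mex{4,3,1,0,2} = 5
G(19) = mex{5,4,2,1,0} = 3
G(20) = mex{3,5,3,2,1} = 0
G(21) = mex{0,3,4,3,2} = 1
G(22) = mex{1,0,5,4,3} = 2
G(23) = mex{2,1,3,5,4} = 0
G(24) = mex{0,2,0,3,5} = 1
G(25) = mex{1,0,1,0,3} = 2
G(26) = mex{2,1,2,1,0} = 3
G(27) = mex{3,2,0,2,1} = 4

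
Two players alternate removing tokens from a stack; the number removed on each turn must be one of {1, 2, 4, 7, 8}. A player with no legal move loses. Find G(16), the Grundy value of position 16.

n :  0  1  2  3  4  5  6  7  8  9 10 11 12 13 14 15 16
G :  0  1  2  0  1  2  0  1  2  0  1  2  0  1  2  0  1

1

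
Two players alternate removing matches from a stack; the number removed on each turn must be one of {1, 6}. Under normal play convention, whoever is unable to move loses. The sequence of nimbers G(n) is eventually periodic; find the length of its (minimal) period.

n :  0  1  2  3  4  5  6  7  8  9 10 11 12 13 14 15
G :  0  1  0  1  0  1  2  0  1  0  1  0  1  2  0  1
G(n+7) = G(n) holds for n = 0,…,5 (a full window of length max(S) = 6), so the sequence is purely periodic with period 7.

7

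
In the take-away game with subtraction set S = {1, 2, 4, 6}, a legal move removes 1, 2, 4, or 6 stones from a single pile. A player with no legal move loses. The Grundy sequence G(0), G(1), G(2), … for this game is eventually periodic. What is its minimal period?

G(0) = 0
G(1) = mex{0} = 1
G(2) = mex{1,0} = 2
G(3) = mex{2,1} = 0
G(4) = mex{0,2,0} = 1
G(5) = mex{1,0,1} = 2
G(6) = mex{2,1,2,0} = 3
G(7) = mex{3,2,0,1} = 4
G(8) = mex{4,3,1,2} = 0
G(9) = mex{0,4,2,0} = 1
G(10) = mex{1,0,3,1} = 2
G(11) = mex{2,1,4,2} = 0
G(12) = mex{0,2,0,3} = 1
G(13) = mex{1,0,1,4} = 2
G(14) = mex{2,1,2,0} = 3
G(15) = mex{3,2,0,1} = 4
G(16) = mex{4,3,1,2} = 0
G(17) = mex{0,4,2,0} = 1
G(n+8) = G(n) holds for n = 0,…,5 (a full window of length max(S) = 6), so the sequence is purely periodic with period 8.

8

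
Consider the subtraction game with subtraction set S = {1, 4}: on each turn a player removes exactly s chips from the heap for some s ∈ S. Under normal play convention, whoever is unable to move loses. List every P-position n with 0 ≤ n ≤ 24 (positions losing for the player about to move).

0, 2, 5, 7, 10, 12, 15, 17, 20, 22

G(0) = 0
G(1) = mex{0} = 1
G(2) = mex{1} = 0
G(3) = mex{0} = 1
G(4) = mex{1,0} = 2
G(5) = mex{2,1} = 0
G(6) = mex{0,0} = 1
G(7) = mex{1,1} = 0
G(8) = mex{0,2} = 1
G(9) = mex{1,0} = 2
G(10) = mex{2,1} = 0
G(11) = mex{0,0} = 1
G(12) = mex{1,1} = 0
G(13) = mex{0,2} = 1
G(14) = mex{1,0} = 2
G(15) = mex{2,1} = 0
G(16) = mex{0,0} = 1
G(17) = mex{1,1} = 0
G(18) = mex{0,2} = 1
G(19) = mex{1,0} = 2
G(20) = mex{2,1} = 0
G(21) = mex{0,0} = 1
G(22) = mex{1,1} = 0
G(23) = mex{0,2} = 1
G(24) = mex{1,0} = 2
P-positions are exactly the n with G(n) = 0.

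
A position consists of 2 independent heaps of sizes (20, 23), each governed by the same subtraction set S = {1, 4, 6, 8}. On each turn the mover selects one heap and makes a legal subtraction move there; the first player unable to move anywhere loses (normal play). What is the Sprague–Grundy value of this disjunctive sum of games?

All heaps use S = {1, 4, 6, 8}:
n :  0  1  2  3  4  5  6  7  8  9 10 11 12 13 14 15 16 17 18 19 20 21 22 23
G :  0  1  0  1  2  0  1  0  1  2  3  2  0  1  0  1  2  0  1  0  1  2  3  2
Heap A: G(20) = 1.
Heap B: G(23) = 2.
Combined Grundy value = 1 ⊕ 2 = 3.

3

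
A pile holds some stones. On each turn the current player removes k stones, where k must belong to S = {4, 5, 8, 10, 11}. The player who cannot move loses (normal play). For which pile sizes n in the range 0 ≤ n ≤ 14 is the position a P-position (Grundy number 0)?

0, 1, 2, 3

G(0) = 0
G(1) = mex{} = 0
G(2) = mex{} = 0
G(3) = mex{} = 0
G(4) = mex{0} = 1
G(5) = mex{0,0} = 1
G(6) = mex{0,0} = 1
G(7) = mex{0,0} = 1
G(8) = mex{1,0,0} = 2
G(9) = mex{1,1,0} = 2
G(10) = mex{1,1,0,0} = 2
G(11) = mex{1,1,0,0,0} = 2
G(12) = mex{2,1,1,0,0} = 3
G(13) = mex{2,2,1,0,0} = 3
G(14) = mex{2,2,1,1,0} = 3
P-positions are exactly the n with G(n) = 0.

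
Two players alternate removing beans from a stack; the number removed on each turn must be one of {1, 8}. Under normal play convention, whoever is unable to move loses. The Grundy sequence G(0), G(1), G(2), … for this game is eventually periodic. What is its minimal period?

n :  0  1  2  3  4  5  6  7  8  9 10 11 12 13 14 15 16 17 18 19
G :  0  1  0  1  0  1  0  1  2  0  1  0  1  0  1  0  1  2  0  1
G(n+9) = G(n) holds for n = 0,…,7 (a full window of length max(S) = 8), so the sequence is purely periodic with period 9.

9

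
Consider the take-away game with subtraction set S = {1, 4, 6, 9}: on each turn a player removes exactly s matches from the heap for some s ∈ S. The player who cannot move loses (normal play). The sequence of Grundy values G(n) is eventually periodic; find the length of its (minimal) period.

G(0) = 0
G(1) = mex{0} = 1
G(2) = mex{1} = 0
G(3) = mex{0} = 1
G(4) = mex{1,0} = 2
G(5) = mex{2,1} = 0
G(6) = mex{0,0,0} = 1
G(7) = mex{1,1,1} = 0
G(8) = mex{0,2,0} = 1
G(9) = mex{1,0,1,0} = 2
G(10) = mex{2,1,2,1} = 0
G(11) = mex{0,0,0,0} = 1
G(12) = mex{1,1,1,1} = 0
G(13) = mex{0,2,0,2} = 1
G(14) = mex{1,0,1,0} = 2
G(15) = mex{2,1,2,1} = 0
G(n+5) = G(n) holds for n = 0,…,8 (a full window of length max(S) = 9), so the sequence is purely periodic with period 5.

5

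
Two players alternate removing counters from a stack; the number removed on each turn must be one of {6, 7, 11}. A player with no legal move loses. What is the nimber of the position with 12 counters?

G(0) = 0
G(1) = mex{} = 0
G(2) = mex{} = 0
G(3) = mex{} = 0
G(4) = mex{} = 0
G(5) = mex{} = 0
G(6) = mex{0} = 1
G(7) = mex{0,0} = 1
G(8) = mex{0,0} = 1
G(9) = mex{0,0} = 1
G(10) = mex{0,0} = 1
G(11) = mex{0,0,0} = 1
G(12) = mex{1,0,0} = 2

2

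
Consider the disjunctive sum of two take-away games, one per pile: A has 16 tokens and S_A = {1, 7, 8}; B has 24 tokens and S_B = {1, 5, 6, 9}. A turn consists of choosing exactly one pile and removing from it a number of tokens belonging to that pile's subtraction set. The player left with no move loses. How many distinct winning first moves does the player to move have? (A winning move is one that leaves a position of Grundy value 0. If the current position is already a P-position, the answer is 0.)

Pile A, S = {1, 7, 8}:
n :  0  1  2  3  4  5  6  7  8  9 10 11 12 13 14 15 16
G :  0  1  0  1  0  1  0  1  2  3  2  3  2  3  2  0  1
G_A(16) = 1.
Pile B, S = {1, 5, 6, 9}:
G(0) = 0
G(1) = mex{0} = 1
G(2) = mex{1} = 0
G(3) = mex{0} = 1
G(4) = mex{1} = 0
G(5) = mex{0,0} = 1
G(6) = mex{1,1,0} = 2
G(7) = mex{2,0,1} = 3
G(8) = mex{3,1,0} = 2
G(9) = mex{2,0,1,0} = 3
G(10) = mex{3,1,0,1} = 2
G(11) = mex{2,2,1,0} = 3
G(12) = mex{3,3,2,1} = 0
G(13) = mex{0,2,3,0} = 1
G(14) = mex{1,3,2,1} = 0
G(15) = mex{0,2,3,2} = 1
G(16) = mex{1,3,2,3} = 0
G(17) = mex{0,0,3,2} = 1
G(18) = mex{1,1,0,3} = 2
G(19) = mex{2,0,1,2} = 3
G(20) = mex{3,1,0,3} = 2
G(21) = mex{2,0,1,0} = 3
G(22) = mex{3,1,0,1} = 2
G(23) = mex{2,2,1,0} = 3
G(24) = mex{3,3,2,1} = 0
G_B(24) = 0.
Combined Grundy value = 1 ⊕ 0 = 1.
A winning move leaves total XOR = 0, i.e. changes one component's Grundy value g to g ⊕ X where X is the current total.
Pile A: need g' = 1⊕1 = 0. Options: 16−1→G=0, 16−7→G=3, 16−8→G=2. Hits: 1.
Pile B: need g' = 0⊕1 = 1. Options: 24−1→G=3, 24−5→G=3, 24−6→G=2, 24−9→G=1. Hits: 1.

2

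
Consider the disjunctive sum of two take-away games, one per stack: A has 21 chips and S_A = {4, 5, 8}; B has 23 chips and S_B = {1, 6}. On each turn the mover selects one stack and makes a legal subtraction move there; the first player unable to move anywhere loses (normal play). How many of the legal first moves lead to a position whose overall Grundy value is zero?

1

Stack A, S = {4, 5, 8}:
G(0) = 0
G(1) = mex{} = 0
G(2) = mex{} = 0
G(3) = mex{} = 0
G(4) = mex{0} = 1
G(5) = mex{0,0} = 1
G(6) = mex{0,0} = 1
G(7) = mex{0,0} = 1
G(8) = mex{1,0,0} = 2
G(9) = mex{1,1,0} = 2
G(10) = mex{1,1,0} = 2
G(11) = mex{1,1,0} = 2
G(12) = mex{2,1,1} = 0
G(13) = mex{2,2,1} = 0
G(14) = mex{2,2,1} = 0
G(15) = mex{2,2,1} = 0
G(16) = mex{0,2,2} = 1
G(17) = mex{0,0,2} = 1
G(18) = mex{0,0,2} = 1
G(19) = mex{0,0,2} = 1
G(20) = mex{1,0,0} = 2
G(21) = mex{1,1,0} = 2
G_A(21) = 2.
Stack B, S = {1, 6}:
G(0) = 0
G(1) = mex{0} = 1
G(2) = mex{1} = 0
G(3) = mex{0} = 1
G(4) = mex{1} = 0
G(5) = mex{0} = 1
G(6) = mex{1,0} = 2
G(7) = mex{2,1} = 0
G(8) = mex{0,0} = 1
G(9) = mex{1,1} = 0
G(10) = mex{0,0} = 1
G(11) = mex{1,1} = 0
G(12) = mex{0,2} = 1
G(13) = mex{1,0} = 2
G(14) = mex{2,1} = 0
G(15) = mex{0,0} = 1
G(16) = mex{1,1} = 0
G(17) = mex{0,0} = 1
G(18) = mex{1,1} = 0
G(19) = mex{0,2} = 1
G(20) = mex{1,0} = 2
G(21) = mex{2,1} = 0
G(22) = mex{0,0} = 1
G(23) = mex{1,1} = 0
G_B(23) = 0.
Combined Grundy value = 2 ⊕ 0 = 2.
A winning move leaves total XOR = 0, i.e. changes one component's Grundy value g to g ⊕ X where X is the current total.
Stack A: need g' = 2⊕2 = 0. Options: 21−4→G=1, 21−5→G=1, 21−8→G=0. Hits: 1.
Stack B: need g' = 0⊕2 = 2. Options: 23−1→G=1, 23−6→G=1. Hits: 0.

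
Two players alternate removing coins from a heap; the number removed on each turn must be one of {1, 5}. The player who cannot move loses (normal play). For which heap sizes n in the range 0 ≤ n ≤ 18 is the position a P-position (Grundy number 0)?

n :  0  1  2  3  4  5  6  7  8  9 10 11 12 13 14 15 16 17 18
G :  0  1  0  1  0  1  0  1  0  1  0  1  0  1  0  1  0  1  0
P-positions are exactly the n with G(n) = 0.

0, 2, 4, 6, 8, 10, 12, 14, 16, 18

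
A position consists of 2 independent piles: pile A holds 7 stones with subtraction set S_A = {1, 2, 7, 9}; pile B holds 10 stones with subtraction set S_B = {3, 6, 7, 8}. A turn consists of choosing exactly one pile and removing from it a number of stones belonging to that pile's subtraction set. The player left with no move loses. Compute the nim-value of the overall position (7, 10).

2

Pile A, S = {1, 2, 7, 9}:
G(0) = 0
G(1) = mex{0} = 1
G(2) = mex{1,0} = 2
G(3) = mex{2,1} = 0
G(4) = mex{0,2} = 1
G(5) = mex{1,0} = 2
G(6) = mex{2,1} = 0
G(7) = mex{0,2,0} = 1
G_A(7) = 1.
Pile B, S = {3, 6, 7, 8}:
n :  0  1  2  3  4  5  6  7  8  9 10
G :  0  0  0  1  1  1  2  2  2  3  3
G_B(10) = 3.
Combined Grundy value = 1 ⊕ 3 = 2.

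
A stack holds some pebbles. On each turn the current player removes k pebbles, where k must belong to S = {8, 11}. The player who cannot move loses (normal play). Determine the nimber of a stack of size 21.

0

n :  0  1  2  3  4  5  6  7  8  9 10 11 12 13 14 15 16 17 18 19 20 21
G :  0  0  0  0  0  0  0  0  1  1  1  1  1  1  1  1  2  2  2  0  0  0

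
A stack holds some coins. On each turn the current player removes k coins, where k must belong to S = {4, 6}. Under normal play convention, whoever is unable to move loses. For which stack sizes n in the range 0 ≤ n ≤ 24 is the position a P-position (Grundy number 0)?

0, 1, 2, 3, 10, 11, 12, 13, 20, 21, 22, 23

n :  0  1  2  3  4  5  6  7  8  9 10 11 12 13 14 15 16 17 18 19 20 21 22 23 24
G :  0  0  0  0  1  1  1  1  2  2  0  0  0  0  1  1  1  1  2  2  0  0  0  0  1
P-positions are exactly the n with G(n) = 0.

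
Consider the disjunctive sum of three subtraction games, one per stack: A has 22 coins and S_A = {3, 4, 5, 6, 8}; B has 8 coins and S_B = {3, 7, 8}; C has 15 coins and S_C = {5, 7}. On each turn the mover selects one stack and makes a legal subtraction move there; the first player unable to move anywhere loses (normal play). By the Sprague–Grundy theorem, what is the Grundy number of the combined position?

2

Stack A, S = {3, 4, 5, 6, 8}:
n :  0  1  2  3  4  5  6  7  8  9 10 11 12 13 14 15 16 17 18 19 20 21 22
G :  0  0  0  1  1  1  2  2  2  3  3  0  0  0  1  1  1  2  2  2  3  3  0
G_A(22) = 0.
Stack B, S = {3, 7, 8}:
n : 0 1 2 3 4 5 6 7 8
G : 0 0 0 1 1 1 0 2 2
G_B(8) = 2.
Stack C, S = {5, 7}:
n :  0  1  2  3  4  5  6  7  8  9 10 11 12 13 14 15
G :  0  0  0  0  0  1  1  1  1  1  2  2  0  0  0  0
G_C(15) = 0.
Combined Grundy value = 0 ⊕ 2 ⊕ 0 = 2.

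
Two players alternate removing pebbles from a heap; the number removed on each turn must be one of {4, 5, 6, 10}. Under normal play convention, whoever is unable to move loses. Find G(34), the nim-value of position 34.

1

G(0) = 0
G(1) = mex{} = 0
G(2) = mex{} = 0
G(3) = mex{} = 0
G(4) = mex{0} = 1
G(5) = mex{0,0} = 1
G(6) = mex{0,0,0} = 1
G(7) = mex{0,0,0} = 1
G(8) = mex{1,0,0} = 2
G(9) = mex{1,1,0} = 2
G(10) = mex{1,1,1,0} = 2
G(11) = mex{1,1,1,0} = 2
G(12) = mex{2,1,1,0} = 3
G(13) = mex{2,2,1,0} = 3
G(14) = mex{2,2,2,1} = 0
G(15) = mex{2,2,2,1} = 0
G(16) = mex{3,2,2,1} = 0
G(17) = mex{3,3,2,1} = 0
G(18) = mex{0,3,3,2} = 1
G(19) = mex{0,0,3,2} = 1
G(20) = mex{0,0,0,2} = 1
G(21) = mex{0,0,0,2} = 1
G(22) = mex{1,0,0,3} = 2
G(23) = mex{1,1,0,3} = 2
G(24) = mex{1,1,1,0} = 2
G(25) = mex{1,1,1,0} = 2
G(26) = mex{2,1,1,0} = 3
G(27) = mex{2,2,1,0} = 3
G(28) = mex{2,2,2,1} = 0
G(29) = mex{2,2,2,1} = 0
G(30) = mex{3,2,2,1} = 0
G(31) = mex{3,3,2,1} = 0
G(32) = mex{0,3,3,2} = 1
G(33) = mex{0,0,3,2} = 1
G(34) = mex{0,0,0,2} = 1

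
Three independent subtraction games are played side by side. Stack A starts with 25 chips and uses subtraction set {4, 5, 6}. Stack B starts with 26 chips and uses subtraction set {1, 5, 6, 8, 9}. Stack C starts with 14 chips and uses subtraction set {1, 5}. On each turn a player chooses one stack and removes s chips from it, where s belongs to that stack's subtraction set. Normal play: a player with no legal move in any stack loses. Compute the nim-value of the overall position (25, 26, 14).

Stack A, S = {4, 5, 6}:
G(0) = 0
G(1) = mex{} = 0
G(2) = mex{} = 0
G(3) = mex{} = 0
G(4) = mex{0} = 1
G(5) = mex{0,0} = 1
G(6) = mex{0,0,0} = 1
G(7) = mex{0,0,0} = 1
G(8) = mex{1,0,0} = 2
G(9) = mex{1,1,0} = 2
G(10) = mex{1,1,1} = 0
G(11) = mex{1,1,1} = 0
G(12) = mex{2,1,1} = 0
G(13) = mex{2,2,1} = 0
G(14) = mex{0,2,2} = 1
G(15) = mex{0,0,2} = 1
G(16) = mex{0,0,0} = 1
G(17) = mex{0,0,0} = 1
G(18) = mex{1,0,0} = 2
G(19) = mex{1,1,0} = 2
G(20) = mex{1,1,1} = 0
G(21) = mex{1,1,1} = 0
G(22) = mex{2,1,1} = 0
G(23) = mex{2,2,1} = 0
G(24) = mex{0,2,2} = 1
G(25) = mex{0,0,2} = 1
G_A(25) = 1.
Stack B, S = {1, 5, 6, 8, 9}:
G(0) = 0
G(1) = mex{0} = 1
G(2) = mex{1} = 0
G(3) = mex{0} = 1
G(4) = mex{1} = 0
G(5) = mex{0,0} = 1
G(6) = mex{1,1,0} = 2
G(7) = mex{2,0,1} = 3
G(8) = mex{3,1,0,0} = 2
G(9) = mex{2,0,1,1,0} = 3
G(10) = mex{3,1,0,0,1} = 2
G(11) = mex{2,2,1,1,0} = 3
G(12) = mex{3,3,2,0,1} = 4
G(13) = mex{4,2,3,1,0} = 5
G(14) = mex{5,3,2,2,1} = 0
G(15) = mex{0,2,3,3,2} = 1
G(16) = mex{1,3,2,2,3} = 0
G(17) = mex{0,4,3,3,2} = 1
G(18) = mex{1,5,4,2,3} = 0
G(19) = mex{0,0,5,3,2} = 1
G(20) = mex{1,1,0,4,3} = 2
G(21) = mex{2,0,1,5,4} = 3
G(22) = mex{3,1,0,0,5} = 2
G(23) = mex{2,0,1,1,0} = 3
G(24) = mex{3,1,0,0,1} = 2
G(25) = mex{2,2,1,1,0} = 3
G(26) = mex{3,3,2,0,1} = 4
G_B(26) = 4.
Stack C, S = {1, 5}:
G(0) = 0
G(1) = mex{0} = 1
G(2) = mex{1} = 0
G(3) = mex{0} = 1
G(4) = mex{1} = 0
G(5) = mex{0,0} = 1
G(6) = mex{1,1} = 0
G(7) = mex{0,0} = 1
G(8) = mex{1,1} = 0
G(9) = mex{0,0} = 1
G(10) = mex{1,1} = 0
G(11) = mex{0,0} = 1
G(12) = mex{1,1} = 0
G(13) = mex{0,0} = 1
G(14) = mex{1,1} = 0
G_C(14) = 0.
Combined Grundy value = 1 ⊕ 4 ⊕ 0 = 5.

5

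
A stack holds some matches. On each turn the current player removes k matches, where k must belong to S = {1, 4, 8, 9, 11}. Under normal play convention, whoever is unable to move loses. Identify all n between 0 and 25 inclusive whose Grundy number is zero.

n :  0  1  2  3  4  5  6  7  8  9 10 11 12 13 14 15 16 17 18 19 20 21 22 23 24 25
G :  0  1  0  1  2  0  1  0  1  2  3  2  0  1  2  3  2  0  1  0  1  2  0  1  0  1
P-positions are exactly the n with G(n) = 0.

0, 2, 5, 7, 12, 17, 19, 22, 24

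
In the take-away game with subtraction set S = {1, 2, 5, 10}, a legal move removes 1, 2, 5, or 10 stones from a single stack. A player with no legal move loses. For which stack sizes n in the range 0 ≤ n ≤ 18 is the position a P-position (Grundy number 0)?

0, 3, 6, 9, 12, 15, 18

n :  0  1  2  3  4  5  6  7  8  9 10 11 12 13 14 15 16 17 18
G :  0  1  2  0  1  2  0  1  2  0  1  2  0  1  2  0  1  2  0
P-positions are exactly the n with G(n) = 0.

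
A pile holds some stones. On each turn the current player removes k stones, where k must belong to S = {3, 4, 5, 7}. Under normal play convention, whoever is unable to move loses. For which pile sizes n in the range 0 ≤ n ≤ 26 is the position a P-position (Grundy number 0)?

0, 1, 2, 10, 11, 12, 20, 21, 22

n :  0  1  2  3  4  5  6  7  8  9 10 11 12 13 14 15 16 17 18 19 20 21 22 23 24 25 26
G :  0  0  0  1  1  1  2  2  2  3  0  0  0  1  1  1  2  2  2  3  0  0  0  1  1  1  2
P-positions are exactly the n with G(n) = 0.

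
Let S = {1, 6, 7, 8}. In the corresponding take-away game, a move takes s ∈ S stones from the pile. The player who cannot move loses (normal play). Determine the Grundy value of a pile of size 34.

2

n :  0  1  2  3  4  5  6  7  8  9 10 11 12 13 14 15 16 17 18 19 20 21 22 23 24 25 26 27 28 29 30 31 32 33 34
G :  0  1  0  1  0  1  2  3  2  3  2  3  4  0  1  0  1  0  1  2  3  2  3  2  3  4  0  1  0  1  0  1  2  3  2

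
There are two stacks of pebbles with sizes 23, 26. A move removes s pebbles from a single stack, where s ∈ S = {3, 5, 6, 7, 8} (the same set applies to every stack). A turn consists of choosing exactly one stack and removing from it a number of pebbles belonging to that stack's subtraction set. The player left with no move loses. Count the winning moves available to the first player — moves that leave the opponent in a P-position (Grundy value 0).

3

All stacks use S = {3, 5, 6, 7, 8}:
n :  0  1  2  3  4  5  6  7  8  9 10 11 12 13 14 15 16 17 18 19 20 21 22 23 24 25 26
G :  0  0  0  1  1  1  2  2  2  3  3  0  0  0  1  1  1  2  2  2  3  3  0  0  0  1  1
Stack A: G(23) = 0.
Stack B: G(26) = 1.
Combined Grundy value = 0 ⊕ 1 = 1.
A winning move leaves total XOR = 0, i.e. changes one component's Grundy value g to g ⊕ X where X is the current total.
Stack A: need g' = 0⊕1 = 1. Options: 23−3→G=3, 23−5→G=2, 23−6→G=2, 23−7→G=1, 23−8→G=1. Hits: 2.
Stack B: need g' = 1⊕1 = 0. Options: 26−3→G=0, 26−5→G=3, 26−6→G=3, 26−7→G=2, 26−8→G=2. Hits: 1.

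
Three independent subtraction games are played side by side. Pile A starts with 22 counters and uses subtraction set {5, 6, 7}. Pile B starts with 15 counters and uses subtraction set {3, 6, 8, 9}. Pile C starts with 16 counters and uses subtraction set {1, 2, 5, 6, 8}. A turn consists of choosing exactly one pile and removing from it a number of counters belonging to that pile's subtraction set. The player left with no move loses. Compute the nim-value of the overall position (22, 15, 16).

1

Pile A, S = {5, 6, 7}:
G(0) = 0
G(1) = mex{} = 0
G(2) = mex{} = 0
G(3) = mex{} = 0
G(4) = mex{} = 0
G(5) = mex{0} = 1
G(6) = mex{0,0} = 1
G(7) = mex{0,0,0} = 1
G(8) = mex{0,0,0} = 1
G(9) = mex{0,0,0} = 1
G(10) = mex{1,0,0} = 2
G(11) = mex{1,1,0} = 2
G(12) = mex{1,1,1} = 0
G(13) = mex{1,1,1} = 0
G(14) = mex{1,1,1} = 0
G(15) = mex{2,1,1} = 0
G(16) = mex{2,2,1} = 0
G(17) = mex{0,2,2} = 1
G(18) = mex{0,0,2} = 1
G(19) = mex{0,0,0} = 1
G(20) = mex{0,0,0} = 1
G(21) = mex{0,0,0} = 1
G(22) = mex{1,0,0} = 2
G_A(22) = 2.
Pile B, S = {3, 6, 8, 9}:
G(0) = 0
G(1) = mex{} = 0
G(2) = mex{} = 0
G(3) = mex{0} = 1
G(4) = mex{0} = 1
G(5) = mex{0} = 1
G(6) = mex{1,0} = 2
G(7) = mex{1,0} = 2
G(8) = mex{1,0,0} = 2
G(9) = mex{2,1,0,0} = 3
G(10) = mex{2,1,0,0} = 3
G(11) = mex{2,1,1,0} = 3
G(12) = mex{3,2,1,1} = 0
G(13) = mex{3,2,1,1} = 0
G(14) = mex{3,2,2,1} = 0
G(15) = mex{0,3,2,2} = 1
G_B(15) = 1.
Pile C, S = {1, 2, 5, 6, 8}:
G(0) = 0
G(1) = mex{0} = 1
G(2) = mex{1,0} = 2
G(3) = mex{2,1} = 0
G(4) = mex{0,2} = 1
G(5) = mex{1,0,0} = 2
G(6) = mex{2,1,1,0} = 3
G(7) = mex{3,2,2,1} = 0
G(8) = mex{0,3,0,2,0} = 1
G(9) = mex{1,0,1,0,1} = 2
G(10) = mex{2,1,2,1,2} = 0
G(11) = mex{0,2,3,2,0} = 1
G(12) = mex{1,0,0,3,1} = 2
G(13) = mex{2,1,1,0,2} = 3
G(14) = mex{3,2,2,1,3} = 0
G(15) = mex{0,3,0,2,0} = 1
G(16) = mex{1,0,1,0,1} = 2
G_C(16) = 2.
Combined Grundy value = 2 ⊕ 1 ⊕ 2 = 1.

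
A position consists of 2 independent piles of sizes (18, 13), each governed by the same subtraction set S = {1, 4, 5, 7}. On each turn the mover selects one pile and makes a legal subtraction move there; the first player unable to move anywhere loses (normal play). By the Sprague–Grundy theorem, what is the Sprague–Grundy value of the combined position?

3

All piles use S = {1, 4, 5, 7}:
G(0) = 0
G(1) = mex{0} = 1
G(2) = mex{1} = 0
G(3) = mex{0} = 1
G(4) = mex{1,0} = 2
G(5) = mex{2,1,0} = 3
G(6) = mex{3,0,1} = 2
G(7) = mex{2,1,0,0} = 3
G(8) = mex{3,2,1,1} = 0
G(9) = mex{0,3,2,0} = 1
G(10) = mex{1,2,3,1} = 0
G(11) = mex{0,3,2,2} = 1
G(12) = mex{1,0,3,3} = 2
G(13) = mex{2,1,0,2} = 3
G(14) = mex{3,0,1,3} = 2
G(15) = mex{2,1,0,0} = 3
G(16) = mex{3,2,1,1} = 0
G(17) = mex{0,3,2,0} = 1
G(18) = mex{1,2,3,1} = 0
Pile A: G(18) = 0.
Pile B: G(13) = 3.
Combined Grundy value = 0 ⊕ 3 = 3.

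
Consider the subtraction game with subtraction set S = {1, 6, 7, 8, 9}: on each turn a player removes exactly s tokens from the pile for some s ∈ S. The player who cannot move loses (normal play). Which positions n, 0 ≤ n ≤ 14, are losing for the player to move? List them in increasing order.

G(0) = 0
G(1) = mex{0} = 1
G(2) = mex{1} = 0
G(3) = mex{0} = 1
G(4) = mex{1} = 0
G(5) = mex{0} = 1
G(6) = mex{1,0} = 2
G(7) = mex{2,1,0} = 3
G(8) = mex{3,0,1,0} = 2
G(9) = mex{2,1,0,1,0} = 3
G(10) = mex{3,0,1,0,1} = 2
G(11) = mex{2,1,0,1,0} = 3
G(12) = mex{3,2,1,0,1} = 4
G(13) = mex{4,3,2,1,0} = 5
G(14) = mex{5,2,3,2,1} = 0
P-positions are exactly the n with G(n) = 0.

0, 2, 4, 14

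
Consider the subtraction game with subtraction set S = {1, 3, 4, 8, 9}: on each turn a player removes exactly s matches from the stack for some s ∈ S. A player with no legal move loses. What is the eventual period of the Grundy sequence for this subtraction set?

G(0) = 0
G(1) = mex{0} = 1
G(2) = mex{1} = 0
G(3) = mex{0,0} = 1
G(4) = mex{1,1,0} = 2
G(5) = mex{2,0,1} = 3
G(6) = mex{3,1,0} = 2
G(7) = mex{2,2,1} = 0
G(8) = mex{0,3,2,0} = 1
G(9) = mex{1,2,3,1,0} = 4
G(10) = mex{4,0,2,0,1} = 3
G(11) = mex{3,1,0,1,0} = 2
G(12) = mex{2,4,1,2,1} = 0
G(13) = mex{0,3,4,3,2} = 1
G(14) = mex{1,2,3,2,3} = 0
G(15) = mex{0,0,2,0,2} = 1
G(16) = mex{1,1,0,1,0} = 2
G(17) = mex{2,0,1,4,1} = 3
G(18) = mex{3,1,0,3,4} = 2
G(19) = mex{2,2,1,2,3} = 0
G(20) = mex{0,3,2,0,2} = 1
G(21) = mex{1,2,3,1,0} = 4
G(22) = mex{4,0,2,0,1} = 3
G(23) = mex{3,1,0,1,0} = 2
G(24) = mex{2,4,1,2,1} = 0
G(25) = mex{0,3,4,3,2} = 1
G(n+12) = G(n) holds for n = 0,…,8 (a full window of length max(S) = 9), so the sequence is purely periodic with period 12.

12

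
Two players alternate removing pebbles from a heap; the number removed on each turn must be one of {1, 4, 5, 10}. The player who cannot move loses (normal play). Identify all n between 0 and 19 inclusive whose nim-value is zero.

G(0) = 0
G(1) = mex{0} = 1
G(2) = mex{1} = 0
G(3) = mex{0} = 1
G(4) = mex{1,0} = 2
G(5) = mex{2,1,0} = 3
G(6) = mex{3,0,1} = 2
G(7) = mex{2,1,0} = 3
G(8) = mex{3,2,1} = 0
G(9) = mex{0,3,2} = 1
G(10) = mex{1,2,3,0} = 4
G(11) = mex{4,3,2,1} = 0
G(12) = mex{0,0,3,0} = 1
G(13) = mex{1,1,0,1} = 2
G(14) = mex{2,4,1,2} = 0
G(15) = mex{0,0,4,3} = 1
G(16) = mex{1,1,0,2} = 3
G(17) = mex{3,2,1,3} = 0
G(18) = mex{0,0,2,0} = 1
G(19) = mex{1,1,0,1} = 2
P-positions are exactly the n with G(n) = 0.

0, 2, 8, 11, 14, 17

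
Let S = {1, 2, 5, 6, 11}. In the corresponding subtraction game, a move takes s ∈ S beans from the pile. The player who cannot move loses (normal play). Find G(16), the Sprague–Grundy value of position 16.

n :  0  1  2  3  4  5  6  7  8  9 10 11 12 13 14 15 16
G :  0  1  2  0  1  2  3  0  1  2  0  1  2  3  4  5  3

3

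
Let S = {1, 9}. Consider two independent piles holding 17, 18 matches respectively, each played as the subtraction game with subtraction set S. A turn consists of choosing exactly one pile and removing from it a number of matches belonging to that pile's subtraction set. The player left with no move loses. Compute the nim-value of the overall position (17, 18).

1

All piles use S = {1, 9}:
n :  0  1  2  3  4  5  6  7  8  9 10 11 12 13 14 15 16 17 18
G :  0  1  0  1  0  1  0  1  0  1  0  1  0  1  0  1  0  1  0
Pile A: G(17) = 1.
Pile B: G(18) = 0.
Combined Grundy value = 1 ⊕ 0 = 1.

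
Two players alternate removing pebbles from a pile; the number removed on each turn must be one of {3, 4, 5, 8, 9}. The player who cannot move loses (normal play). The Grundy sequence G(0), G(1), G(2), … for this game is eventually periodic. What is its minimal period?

12

n :  0  1  2  3  4  5  6  7  8  9 10 11 12 13 14 15 16 17 18 19 20 21 22 23 24 25
G :  0  0  0  1  1  1  2  2  2  3  3  3  0  0  0  1  1  1  2  2  2  3  3  3  0  0
G(n+12) = G(n) holds for n = 0,…,8 (a full window of length max(S) = 9), so the sequence is purely periodic with period 12.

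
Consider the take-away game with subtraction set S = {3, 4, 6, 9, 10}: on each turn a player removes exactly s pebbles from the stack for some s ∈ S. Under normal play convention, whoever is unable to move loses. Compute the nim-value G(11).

3

G(0) = 0
G(1) = mex{} = 0
G(2) = mex{} = 0
G(3) = mex{0} = 1
G(4) = mex{0,0} = 1
G(5) = mex{0,0} = 1
G(6) = mex{1,0,0} = 2
G(7) = mex{1,1,0} = 2
G(8) = mex{1,1,0} = 2
G(9) = mex{2,1,1,0} = 3
G(10) = mex{2,2,1,0,0} = 3
G(11) = mex{2,2,1,0,0} = 3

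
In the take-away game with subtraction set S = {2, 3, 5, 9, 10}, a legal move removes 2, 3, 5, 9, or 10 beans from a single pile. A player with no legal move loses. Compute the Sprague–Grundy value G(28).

G(0) = 0
G(1) = mex{} = 0
G(2) = mex{0} = 1
G(3) = mex{0,0} = 1
G(4) = mex{1,0} = 2
G(5) = mex{1,1,0} = 2
G(6) = mex{2,1,0} = 3
G(7) = mex{2,2,1} = 0
G(8) = mex{3,2,1} = 0
G(9) = mex{0,3,2,0} = 1
G(10) = mex{0,0,2,0,0} = 1
G(11) = mex{1,0,3,1,0} = 2
G(12) = mex{1,1,0,1,1} = 2
G(13) = mex{2,1,0,2,1} = 3
G(14) = mex{2,2,1,2,2} = 0
G(15) = mex{3,2,1,3,2} = 0
G(16) = mex{0,3,2,0,3} = 1
G(17) = mex{0,0,2,0,0} = 1
G(18) = mex{1,0,3,1,0} = 2
G(19) = mex{1,1,0,1,1} = 2
G(20) = mex{2,1,0,2,1} = 3
G(21) = mex{2,2,1,2,2} = 0
G(22) = mex{3,2,1,3,2} = 0
G(23) = mex{0,3,2,0,3} = 1
G(24) = mex{0,0,2,0,0} = 1
G(25) = mex{1,0,3,1,0} = 2
G(26) = mex{1,1,0,1,1} = 2
G(27) = mex{2,1,0,2,1} = 3
G(28) = mex{2,2,1,2,2} = 0

0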